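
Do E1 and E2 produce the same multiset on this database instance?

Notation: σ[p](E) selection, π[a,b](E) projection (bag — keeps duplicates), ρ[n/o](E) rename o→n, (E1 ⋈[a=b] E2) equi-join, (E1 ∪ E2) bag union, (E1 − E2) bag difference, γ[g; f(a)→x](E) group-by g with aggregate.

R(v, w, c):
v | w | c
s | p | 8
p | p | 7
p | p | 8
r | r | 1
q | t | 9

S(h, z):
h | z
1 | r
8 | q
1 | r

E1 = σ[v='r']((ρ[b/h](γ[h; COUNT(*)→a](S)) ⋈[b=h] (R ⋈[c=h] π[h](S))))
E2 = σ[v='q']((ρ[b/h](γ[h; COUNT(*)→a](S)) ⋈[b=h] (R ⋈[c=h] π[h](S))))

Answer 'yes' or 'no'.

E1 subexpression sizes:
  S → 3
  γ[h; COUNT(*)→a](S) → 2
  ρ[b/h](γ[h; COUNT(*)→a](S)) → 2
  R → 5
  S → 3
  π[h](S) → 3
  (R ⋈[c=h] π[h](S)) → 4
  (ρ[b/h](γ[h; COUNT(*)→a](S)) ⋈[b=h] (R ⋈[c=h] π[h](S))) → 4
  σ[v='r']((ρ[b/h](γ[h; COUNT(*)→a](S)) ⋈[b=h] (R ⋈[c=h] π[h](S)))) → 2
E2 subexpression sizes:
  S → 3
  γ[h; COUNT(*)→a](S) → 2
  ρ[b/h](γ[h; COUNT(*)→a](S)) → 2
  R → 5
  S → 3
  π[h](S) → 3
  (R ⋈[c=h] π[h](S)) → 4
  (ρ[b/h](γ[h; COUNT(*)→a](S)) ⋈[b=h] (R ⋈[c=h] π[h](S))) → 4
  σ[v='q']((ρ[b/h](γ[h; COUNT(*)→a](S)) ⋈[b=h] (R ⋈[c=h] π[h](S)))) → 0

E1 result:
b | a | v | w | c | h
1 | 2 | r | r | 1 | 1
1 | 2 | r | r | 1 | 1
E2 result:
b | a | v | w | c | h
(0 rows)
Witness: (1, 2, 'r', 'r', 1, 1) appears 2× in E1 but 0× in E2.

no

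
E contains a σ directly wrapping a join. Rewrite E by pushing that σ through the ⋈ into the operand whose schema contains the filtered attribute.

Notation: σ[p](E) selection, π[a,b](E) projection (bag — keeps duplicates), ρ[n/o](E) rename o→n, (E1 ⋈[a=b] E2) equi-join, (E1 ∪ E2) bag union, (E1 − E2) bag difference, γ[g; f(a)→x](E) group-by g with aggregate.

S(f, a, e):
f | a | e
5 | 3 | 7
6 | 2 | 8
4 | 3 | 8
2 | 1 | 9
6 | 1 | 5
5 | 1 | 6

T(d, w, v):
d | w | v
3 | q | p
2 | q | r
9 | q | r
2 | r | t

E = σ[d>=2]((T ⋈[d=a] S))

σ filters on d, owned by the left side.
E' = (σ[d>=2](T) ⋈[d=a] S)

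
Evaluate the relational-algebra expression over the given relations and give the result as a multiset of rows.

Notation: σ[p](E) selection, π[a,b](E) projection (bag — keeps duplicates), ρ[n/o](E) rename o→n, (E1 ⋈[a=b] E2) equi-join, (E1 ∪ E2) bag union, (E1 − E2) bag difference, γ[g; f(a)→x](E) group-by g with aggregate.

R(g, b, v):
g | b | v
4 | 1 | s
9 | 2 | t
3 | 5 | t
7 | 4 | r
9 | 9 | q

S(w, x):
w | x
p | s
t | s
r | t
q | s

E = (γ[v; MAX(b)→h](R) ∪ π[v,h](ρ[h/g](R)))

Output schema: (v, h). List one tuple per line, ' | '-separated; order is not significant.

Stepwise |·|:
  R → 5
  γ[v; MAX(b)→h](R) → 4
  R → 5
  ρ[h/g](R) → 5
  π[v,h](ρ[h/g](R)) → 5
  (γ[v; MAX(b)→h](R) ∪ π[v,h](ρ[h/g](R))) → 9

== RESULT ==
v | h
q | 9
q | 9
r | 4
r | 7
s | 1
s | 4
t | 3
t | 5
t | 9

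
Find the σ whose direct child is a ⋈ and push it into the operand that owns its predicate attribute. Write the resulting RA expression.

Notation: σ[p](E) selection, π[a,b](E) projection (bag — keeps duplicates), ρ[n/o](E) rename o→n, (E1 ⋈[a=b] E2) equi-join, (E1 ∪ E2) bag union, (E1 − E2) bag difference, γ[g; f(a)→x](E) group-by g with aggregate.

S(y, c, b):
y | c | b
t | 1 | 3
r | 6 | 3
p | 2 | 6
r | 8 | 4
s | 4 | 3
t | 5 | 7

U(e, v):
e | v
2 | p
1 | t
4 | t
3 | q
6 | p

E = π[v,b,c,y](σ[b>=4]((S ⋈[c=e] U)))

σ filters on b, owned by the left side.
E' = π[v,b,c,y]((σ[b>=4](S) ⋈[c=e] U))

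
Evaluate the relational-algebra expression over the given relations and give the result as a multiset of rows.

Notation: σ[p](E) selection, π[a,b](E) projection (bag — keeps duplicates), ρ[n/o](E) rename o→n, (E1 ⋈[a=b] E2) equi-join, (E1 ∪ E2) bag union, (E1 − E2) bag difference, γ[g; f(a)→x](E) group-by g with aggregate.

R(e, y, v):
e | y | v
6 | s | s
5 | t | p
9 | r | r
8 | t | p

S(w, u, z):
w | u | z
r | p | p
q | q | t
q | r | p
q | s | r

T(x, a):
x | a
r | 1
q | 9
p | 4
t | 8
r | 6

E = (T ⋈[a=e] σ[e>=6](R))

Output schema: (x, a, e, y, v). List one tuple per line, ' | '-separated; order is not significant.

Subexpression sizes:
  T → 5
  R → 4
  σ[e>=6](R) → 3
  (T ⋈[a=e] σ[e>=6](R)) → 3

== RESULT ==
x | a | e | y | v
q | 9 | 9 | r | r
r | 6 | 6 | s | s
t | 8 | 8 | t | p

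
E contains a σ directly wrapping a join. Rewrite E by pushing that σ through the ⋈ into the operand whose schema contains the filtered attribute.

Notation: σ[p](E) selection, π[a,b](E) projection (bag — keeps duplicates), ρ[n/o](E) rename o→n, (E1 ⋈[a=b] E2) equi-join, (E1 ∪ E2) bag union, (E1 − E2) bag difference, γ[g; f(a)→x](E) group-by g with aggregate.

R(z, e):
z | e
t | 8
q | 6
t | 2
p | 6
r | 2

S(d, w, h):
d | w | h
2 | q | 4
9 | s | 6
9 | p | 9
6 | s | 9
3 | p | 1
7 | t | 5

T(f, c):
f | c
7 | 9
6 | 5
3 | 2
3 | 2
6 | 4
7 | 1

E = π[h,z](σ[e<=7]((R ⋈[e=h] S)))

σ filters on e, owned by the left side.
E' = π[h,z]((σ[e<=7](R) ⋈[e=h] S))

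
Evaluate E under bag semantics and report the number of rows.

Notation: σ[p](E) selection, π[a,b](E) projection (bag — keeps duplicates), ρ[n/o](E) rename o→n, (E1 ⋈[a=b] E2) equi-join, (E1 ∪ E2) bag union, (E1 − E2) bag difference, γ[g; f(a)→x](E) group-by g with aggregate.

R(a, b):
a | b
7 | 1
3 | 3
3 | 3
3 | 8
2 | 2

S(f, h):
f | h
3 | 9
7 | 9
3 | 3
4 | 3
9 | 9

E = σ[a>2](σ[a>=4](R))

Per-node cardinality:
  R → 5
  σ[a>=4](R) → 1
  σ[a>2](σ[a>=4](R)) → 1

|E| = 1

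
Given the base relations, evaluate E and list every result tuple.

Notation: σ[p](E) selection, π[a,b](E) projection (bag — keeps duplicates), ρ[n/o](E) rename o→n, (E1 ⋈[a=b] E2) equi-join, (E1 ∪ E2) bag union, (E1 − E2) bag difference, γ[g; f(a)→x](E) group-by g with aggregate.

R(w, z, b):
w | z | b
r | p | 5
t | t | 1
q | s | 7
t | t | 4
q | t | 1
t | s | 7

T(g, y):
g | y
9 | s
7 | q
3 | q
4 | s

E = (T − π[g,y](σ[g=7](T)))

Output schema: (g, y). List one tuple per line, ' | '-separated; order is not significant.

Stepwise |·|:
  T → 4
  T → 4
  σ[g=7](T) → 1
  π[g,y](σ[g=7](T)) → 1
  (T − π[g,y](σ[g=7](T))) → 3

== RESULT ==
g | y
3 | q
4 | s
9 | s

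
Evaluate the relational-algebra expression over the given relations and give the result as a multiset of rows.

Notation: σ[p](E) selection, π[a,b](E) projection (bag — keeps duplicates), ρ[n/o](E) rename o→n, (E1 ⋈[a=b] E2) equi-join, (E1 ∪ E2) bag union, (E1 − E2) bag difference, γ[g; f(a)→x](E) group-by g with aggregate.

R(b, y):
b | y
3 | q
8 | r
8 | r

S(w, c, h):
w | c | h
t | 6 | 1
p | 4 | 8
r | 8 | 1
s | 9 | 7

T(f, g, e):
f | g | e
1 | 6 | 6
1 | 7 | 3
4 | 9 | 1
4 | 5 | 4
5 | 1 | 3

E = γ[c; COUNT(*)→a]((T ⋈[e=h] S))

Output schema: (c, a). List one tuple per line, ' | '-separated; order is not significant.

Stepwise |·|:
  T → 5
  S → 4
  (T ⋈[e=h] S) → 2
  γ[c; COUNT(*)→a]((T ⋈[e=h] S)) → 2

== RESULT ==
c | a
6 | 1
8 | 1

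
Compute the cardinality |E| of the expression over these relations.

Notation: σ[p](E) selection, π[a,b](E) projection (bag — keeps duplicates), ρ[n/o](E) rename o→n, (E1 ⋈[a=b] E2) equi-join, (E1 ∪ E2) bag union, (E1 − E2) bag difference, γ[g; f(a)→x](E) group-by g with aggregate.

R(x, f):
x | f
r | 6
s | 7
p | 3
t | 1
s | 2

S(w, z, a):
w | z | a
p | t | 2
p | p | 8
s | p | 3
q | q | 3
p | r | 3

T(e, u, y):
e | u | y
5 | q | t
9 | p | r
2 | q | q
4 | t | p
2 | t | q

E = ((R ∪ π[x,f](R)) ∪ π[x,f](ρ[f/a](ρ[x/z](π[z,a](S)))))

Per-node cardinality:
  R → 5
  R → 5
  π[x,f](R) → 5
  (R ∪ π[x,f](R)) → 10
  S → 5
  π[z,a](S) → 5
  ρ[x/z](π[z,a](S)) → 5
  ρ[f/a](ρ[x/z](π[z,a](S))) → 5
  π[x,f](ρ[f/a](ρ[x/z](π[z,a](S)))) → 5
  ((R ∪ π[x,f](R)) ∪ π[x,f](ρ[f/a](ρ[x/z](π[z,a](S))))) → 15

|E| = 15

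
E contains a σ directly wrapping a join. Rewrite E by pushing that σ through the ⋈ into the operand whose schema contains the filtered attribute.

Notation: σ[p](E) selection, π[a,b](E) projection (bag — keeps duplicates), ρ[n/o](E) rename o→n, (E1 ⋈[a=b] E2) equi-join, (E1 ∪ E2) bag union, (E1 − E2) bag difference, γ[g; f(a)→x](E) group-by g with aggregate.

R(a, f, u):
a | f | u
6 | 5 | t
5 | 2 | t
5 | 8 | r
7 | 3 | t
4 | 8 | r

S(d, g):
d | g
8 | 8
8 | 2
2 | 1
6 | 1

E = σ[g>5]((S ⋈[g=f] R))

σ filters on g, owned by the left side.
E' = (σ[g>5](S) ⋈[g=f] R)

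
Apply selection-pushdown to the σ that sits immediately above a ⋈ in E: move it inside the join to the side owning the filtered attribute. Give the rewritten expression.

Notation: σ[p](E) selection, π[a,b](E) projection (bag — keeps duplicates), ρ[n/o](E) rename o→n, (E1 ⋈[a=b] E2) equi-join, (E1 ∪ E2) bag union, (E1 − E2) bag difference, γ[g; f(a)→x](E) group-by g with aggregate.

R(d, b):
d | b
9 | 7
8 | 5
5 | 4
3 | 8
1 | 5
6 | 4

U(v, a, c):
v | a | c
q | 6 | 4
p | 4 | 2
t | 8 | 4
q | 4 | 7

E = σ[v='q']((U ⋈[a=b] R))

σ filters on v, owned by the left side.
E' = (σ[v='q'](U) ⋈[a=b] R)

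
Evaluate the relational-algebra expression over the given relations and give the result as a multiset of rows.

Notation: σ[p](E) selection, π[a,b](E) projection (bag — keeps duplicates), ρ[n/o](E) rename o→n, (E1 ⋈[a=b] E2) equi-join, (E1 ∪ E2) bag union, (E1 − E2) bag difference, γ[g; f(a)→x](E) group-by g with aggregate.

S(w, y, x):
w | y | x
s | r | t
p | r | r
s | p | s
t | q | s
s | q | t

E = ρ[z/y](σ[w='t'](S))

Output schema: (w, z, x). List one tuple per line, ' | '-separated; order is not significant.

Per-node cardinality:
  S → 5
  σ[w='t'](S) → 1
  ρ[z/y](σ[w='t'](S)) → 1

== RESULT ==
w | z | x
t | q | s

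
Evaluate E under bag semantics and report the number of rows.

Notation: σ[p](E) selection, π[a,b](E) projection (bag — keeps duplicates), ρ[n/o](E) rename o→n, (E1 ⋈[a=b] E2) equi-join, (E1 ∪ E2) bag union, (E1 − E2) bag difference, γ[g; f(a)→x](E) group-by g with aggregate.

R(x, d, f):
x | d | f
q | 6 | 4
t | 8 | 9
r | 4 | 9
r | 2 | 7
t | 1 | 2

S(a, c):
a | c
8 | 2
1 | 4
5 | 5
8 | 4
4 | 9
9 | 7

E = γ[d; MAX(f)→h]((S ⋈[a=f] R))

Per-node cardinality:
  S → 6
  R → 5
  (S ⋈[a=f] R) → 3
  γ[d; MAX(f)→h]((S ⋈[a=f] R)) → 3

|E| = 3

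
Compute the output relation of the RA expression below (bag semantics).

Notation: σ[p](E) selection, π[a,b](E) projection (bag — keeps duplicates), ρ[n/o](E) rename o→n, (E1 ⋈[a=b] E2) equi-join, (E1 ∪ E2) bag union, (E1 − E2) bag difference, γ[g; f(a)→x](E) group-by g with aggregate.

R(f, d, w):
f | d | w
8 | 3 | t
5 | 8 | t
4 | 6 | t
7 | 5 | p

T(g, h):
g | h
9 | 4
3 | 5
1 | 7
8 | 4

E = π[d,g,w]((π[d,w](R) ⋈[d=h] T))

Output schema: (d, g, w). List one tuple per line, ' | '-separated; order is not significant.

Subexpression sizes:
  R → 4
  π[d,w](R) → 4
  T → 4
  (π[d,w](R) ⋈[d=h] T) → 1
  π[d,g,w]((π[d,w](R) ⋈[d=h] T)) → 1

== RESULT ==
d | g | w
5 | 3 | p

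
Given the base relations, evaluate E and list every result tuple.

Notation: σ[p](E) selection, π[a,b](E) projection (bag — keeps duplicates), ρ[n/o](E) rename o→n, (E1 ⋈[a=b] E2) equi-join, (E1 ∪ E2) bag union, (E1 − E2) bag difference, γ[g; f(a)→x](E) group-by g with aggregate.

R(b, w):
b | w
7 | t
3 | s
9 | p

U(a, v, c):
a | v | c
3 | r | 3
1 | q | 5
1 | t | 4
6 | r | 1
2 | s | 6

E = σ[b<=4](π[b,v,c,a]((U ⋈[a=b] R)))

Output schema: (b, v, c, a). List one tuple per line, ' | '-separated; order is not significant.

Stepwise |·|:
  U → 5
  R → 3
  (U ⋈[a=b] R) → 1
  π[b,v,c,a]((U ⋈[a=b] R)) → 1
  σ[b<=4](π[b,v,c,a]((U ⋈[a=b] R))) → 1

== RESULT ==
b | v | c | a
3 | r | 3 | 3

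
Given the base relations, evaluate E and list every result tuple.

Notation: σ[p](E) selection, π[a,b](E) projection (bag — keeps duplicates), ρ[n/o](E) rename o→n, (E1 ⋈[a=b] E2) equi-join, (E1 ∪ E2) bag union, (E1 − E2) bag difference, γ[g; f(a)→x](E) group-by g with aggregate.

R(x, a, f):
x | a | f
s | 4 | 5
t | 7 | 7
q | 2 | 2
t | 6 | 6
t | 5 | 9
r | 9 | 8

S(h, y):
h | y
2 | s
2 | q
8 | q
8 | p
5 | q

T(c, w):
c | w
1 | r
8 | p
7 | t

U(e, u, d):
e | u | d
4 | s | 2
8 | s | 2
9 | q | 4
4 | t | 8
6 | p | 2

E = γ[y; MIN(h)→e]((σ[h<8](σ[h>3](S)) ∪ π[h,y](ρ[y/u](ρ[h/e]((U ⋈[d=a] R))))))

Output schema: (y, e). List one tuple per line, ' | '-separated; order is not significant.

Stepwise |·|:
  S → 5
  σ[h>3](S) → 3
  σ[h<8](σ[h>3](S)) → 1
  U → 5
  R → 6
  (U ⋈[d=a] R) → 4
  ρ[h/e]((U ⋈[d=a] R)) → 4
  ρ[y/u](ρ[h/e]((U ⋈[d=a] R))) → 4
  π[h,y](ρ[y/u](ρ[h/e]((U ⋈[d=a] R)))) → 4
  (σ[h<8](σ[h>3](S)) ∪ π[h,y](ρ[y/u](ρ[h/e]((U ⋈[d=a] R))))) → 5
  γ[y; MIN(h)→e]((σ[h<8](σ[h>3](S)) ∪ π[h,y](ρ[y/u](ρ[h/e]((U ⋈[d=a] R)))))) → 3

== RESULT ==
y | e
p | 6
q | 5
s | 4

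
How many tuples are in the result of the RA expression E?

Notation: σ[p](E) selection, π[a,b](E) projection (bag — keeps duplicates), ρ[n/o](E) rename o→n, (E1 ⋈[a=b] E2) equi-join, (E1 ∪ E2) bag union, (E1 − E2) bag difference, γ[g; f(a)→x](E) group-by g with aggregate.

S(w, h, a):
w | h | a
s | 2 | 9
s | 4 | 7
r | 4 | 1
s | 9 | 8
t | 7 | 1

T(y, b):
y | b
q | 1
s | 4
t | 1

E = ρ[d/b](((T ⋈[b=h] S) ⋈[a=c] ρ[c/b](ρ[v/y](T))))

Stepwise |·|:
  T → 3
  S → 5
  (T ⋈[b=h] S) → 2
  T → 3
  ρ[v/y](T) → 3
  ρ[c/b](ρ[v/y](T)) → 3
  ((T ⋈[b=h] S) ⋈[a=c] ρ[c/b](ρ[v/y](T))) → 2
  ρ[d/b](((T ⋈[b=h] S) ⋈[a=c] ρ[c/b](ρ[v/y](T)))) → 2

|E| = 2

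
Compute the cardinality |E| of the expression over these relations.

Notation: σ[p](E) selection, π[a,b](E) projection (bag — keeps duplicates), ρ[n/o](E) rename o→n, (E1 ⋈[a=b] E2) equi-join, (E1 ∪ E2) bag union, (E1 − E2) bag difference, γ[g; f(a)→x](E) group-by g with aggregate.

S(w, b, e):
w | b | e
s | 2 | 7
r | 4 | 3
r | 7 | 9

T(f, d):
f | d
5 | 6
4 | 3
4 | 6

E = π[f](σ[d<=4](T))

Per-node cardinality:
  T → 3
  σ[d<=4](T) → 1
  π[f](σ[d<=4](T)) → 1

|E| = 1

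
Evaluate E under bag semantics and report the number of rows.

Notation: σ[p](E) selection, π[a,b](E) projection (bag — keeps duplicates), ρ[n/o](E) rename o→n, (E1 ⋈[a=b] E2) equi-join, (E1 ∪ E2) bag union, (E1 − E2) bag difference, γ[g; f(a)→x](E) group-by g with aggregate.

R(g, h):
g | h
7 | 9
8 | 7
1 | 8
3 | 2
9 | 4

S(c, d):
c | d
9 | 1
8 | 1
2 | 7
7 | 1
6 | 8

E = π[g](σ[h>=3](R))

Per-node cardinality:
  R → 5
  σ[h>=3](R) → 4
  π[g](σ[h>=3](R)) → 4

|E| = 4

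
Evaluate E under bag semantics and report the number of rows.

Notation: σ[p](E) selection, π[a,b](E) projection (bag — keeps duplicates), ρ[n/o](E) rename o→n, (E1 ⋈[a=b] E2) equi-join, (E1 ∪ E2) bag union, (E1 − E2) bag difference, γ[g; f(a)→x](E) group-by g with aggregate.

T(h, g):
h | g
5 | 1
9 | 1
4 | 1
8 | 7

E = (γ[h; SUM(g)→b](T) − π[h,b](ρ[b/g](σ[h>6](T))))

Subexpression sizes:
  T → 4
  γ[h; SUM(g)→b](T) → 4
  T → 4
  σ[h>6](T) → 2
  ρ[b/g](σ[h>6](T)) → 2
  π[h,b](ρ[b/g](σ[h>6](T))) → 2
  (γ[h; SUM(g)→b](T) − π[h,b](ρ[b/g](σ[h>6](T)))) → 2

|E| = 2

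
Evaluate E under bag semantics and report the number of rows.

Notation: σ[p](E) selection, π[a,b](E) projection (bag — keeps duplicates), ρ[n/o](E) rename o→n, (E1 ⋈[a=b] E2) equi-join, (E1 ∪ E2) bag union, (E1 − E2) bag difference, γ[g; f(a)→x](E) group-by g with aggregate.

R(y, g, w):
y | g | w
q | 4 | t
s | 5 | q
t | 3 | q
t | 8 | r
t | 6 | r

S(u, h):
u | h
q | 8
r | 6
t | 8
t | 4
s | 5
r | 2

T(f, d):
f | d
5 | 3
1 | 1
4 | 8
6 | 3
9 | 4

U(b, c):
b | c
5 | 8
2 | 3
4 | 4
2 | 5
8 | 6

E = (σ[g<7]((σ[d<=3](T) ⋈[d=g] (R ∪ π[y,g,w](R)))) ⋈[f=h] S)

Row counts bottom-up:
  T → 5
  σ[d<=3](T) → 3
  R → 5
  R → 5
  π[y,g,w](R) → 5
  (R ∪ π[y,g,w](R)) → 10
  (σ[d<=3](T) ⋈[d=g] (R ∪ π[y,g,w](R))) → 4
  σ[g<7]((σ[d<=3](T) ⋈[d=g] (R ∪ π[y,g,w](R)))) → 4
  S → 6
  (σ[g<7]((σ[d<=3](T) ⋈[d=g] (R ∪ π[y,g,w](R)))) ⋈[f=h] S) → 4

|E| = 4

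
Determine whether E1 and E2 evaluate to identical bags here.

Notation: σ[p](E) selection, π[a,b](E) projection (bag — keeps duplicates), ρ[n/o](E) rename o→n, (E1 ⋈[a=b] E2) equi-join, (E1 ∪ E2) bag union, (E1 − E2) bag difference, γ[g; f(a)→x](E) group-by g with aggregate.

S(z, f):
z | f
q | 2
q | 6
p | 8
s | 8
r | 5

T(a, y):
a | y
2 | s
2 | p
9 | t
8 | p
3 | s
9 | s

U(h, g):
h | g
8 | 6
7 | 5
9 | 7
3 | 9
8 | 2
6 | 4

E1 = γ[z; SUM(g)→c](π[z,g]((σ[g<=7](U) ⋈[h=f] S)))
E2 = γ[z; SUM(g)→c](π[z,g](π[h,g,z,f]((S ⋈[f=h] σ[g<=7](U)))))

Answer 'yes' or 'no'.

E1 row counts bottom-up:
  U → 6
  σ[g<=7](U) → 5
  S → 5
  (σ[g<=7](U) ⋈[h=f] S) → 5
  π[z,g]((σ[g<=7](U) ⋈[h=f] S)) → 5
  γ[z; SUM(g)→c](π[z,g]((σ[g<=7](U) ⋈[h=f] S))) → 3
E2 row counts bottom-up:
  S → 5
  U → 6
  σ[g<=7](U) → 5
  (S ⋈[f=h] σ[g<=7](U)) → 5
  π[h,g,z,f]((S ⋈[f=h] σ[g<=7](U))) → 5
  π[z,g](π[h,g,z,f]((S ⋈[f=h] σ[g<=7](U)))) → 5
  γ[z; SUM(g)→c](π[z,g](π[h,g,z,f]((S ⋈[f=h] σ[g<=7](U))))) → 3

E1 and E2 produce the same multiset:
z | c
p | 8
q | 4
s | 8

yes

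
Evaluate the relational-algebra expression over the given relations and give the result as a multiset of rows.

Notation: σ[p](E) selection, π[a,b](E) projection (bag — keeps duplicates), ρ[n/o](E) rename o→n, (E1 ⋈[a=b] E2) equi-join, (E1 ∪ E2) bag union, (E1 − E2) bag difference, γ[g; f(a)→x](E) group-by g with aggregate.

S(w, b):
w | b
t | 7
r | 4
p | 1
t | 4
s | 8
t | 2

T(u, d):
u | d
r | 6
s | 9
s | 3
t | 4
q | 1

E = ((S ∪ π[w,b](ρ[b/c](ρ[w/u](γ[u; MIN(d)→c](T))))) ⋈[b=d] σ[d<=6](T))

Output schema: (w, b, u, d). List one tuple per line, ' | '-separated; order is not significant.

Row counts bottom-up:
  S → 6
  T → 5
  γ[u; MIN(d)→c](T) → 4
  ρ[w/u](γ[u; MIN(d)→c](T)) → 4
  ρ[b/c](ρ[w/u](γ[u; MIN(d)→c](T))) → 4
  π[w,b](ρ[b/c](ρ[w/u](γ[u; MIN(d)→c](T)))) → 4
  (S ∪ π[w,b](ρ[b/c](ρ[w/u](γ[u; MIN(d)→c](T))))) → 10
  T → 5
  σ[d<=6](T) → 4
  ((S ∪ π[w,b](ρ[b/c](ρ[w/u](γ[u; MIN(d)→c](T))))) ⋈[b=d] σ[d<=6](T)) → 7

== RESULT ==
w | b | u | d
p | 1 | q | 1
q | 1 | q | 1
r | 4 | t | 4
r | 6 | r | 6
s | 3 | s | 3
t | 4 | t | 4
t | 4 | t | 4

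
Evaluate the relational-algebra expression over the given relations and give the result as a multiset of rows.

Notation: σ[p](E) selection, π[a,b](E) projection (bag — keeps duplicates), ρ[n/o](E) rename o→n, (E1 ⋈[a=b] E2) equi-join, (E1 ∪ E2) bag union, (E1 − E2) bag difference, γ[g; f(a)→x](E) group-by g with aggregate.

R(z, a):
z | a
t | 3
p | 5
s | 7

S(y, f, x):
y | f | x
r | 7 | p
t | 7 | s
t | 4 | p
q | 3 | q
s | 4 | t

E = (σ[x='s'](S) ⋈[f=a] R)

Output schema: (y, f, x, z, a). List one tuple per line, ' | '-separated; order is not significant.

Subexpression sizes:
  S → 5
  σ[x='s'](S) → 1
  R → 3
  (σ[x='s'](S) ⋈[f=a] R) → 1

== RESULT ==
y | f | x | z | a
t | 7 | s | s | 7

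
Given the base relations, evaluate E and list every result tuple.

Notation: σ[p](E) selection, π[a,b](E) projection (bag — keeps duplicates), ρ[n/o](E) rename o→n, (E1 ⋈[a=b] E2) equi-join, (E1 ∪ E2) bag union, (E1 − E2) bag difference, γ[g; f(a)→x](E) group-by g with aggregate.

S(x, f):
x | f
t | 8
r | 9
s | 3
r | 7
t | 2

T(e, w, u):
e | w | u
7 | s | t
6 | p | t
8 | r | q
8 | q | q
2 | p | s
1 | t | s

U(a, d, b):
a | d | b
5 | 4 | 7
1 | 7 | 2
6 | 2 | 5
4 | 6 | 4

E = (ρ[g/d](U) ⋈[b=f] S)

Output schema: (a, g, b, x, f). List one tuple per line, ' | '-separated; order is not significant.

Stepwise |·|:
  U → 4
  ρ[g/d](U) → 4
  S → 5
  (ρ[g/d](U) ⋈[b=f] S) → 2

== RESULT ==
a | g | b | x | f
1 | 7 | 2 | t | 2
5 | 4 | 7 | r | 7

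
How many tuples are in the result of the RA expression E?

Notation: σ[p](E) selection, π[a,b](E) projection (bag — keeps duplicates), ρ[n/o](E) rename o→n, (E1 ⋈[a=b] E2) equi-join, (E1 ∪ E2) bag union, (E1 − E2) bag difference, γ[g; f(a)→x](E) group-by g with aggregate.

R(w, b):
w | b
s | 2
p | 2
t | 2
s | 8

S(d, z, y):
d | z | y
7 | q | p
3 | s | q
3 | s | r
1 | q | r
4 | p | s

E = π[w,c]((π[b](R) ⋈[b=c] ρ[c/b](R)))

Per-node cardinality:
  R → 4
  π[b](R) → 4
  R → 4
  ρ[c/b](R) → 4
  (π[b](R) ⋈[b=c] ρ[c/b](R)) → 10
  π[w,c]((π[b](R) ⋈[b=c] ρ[c/b](R))) → 10

|E| = 10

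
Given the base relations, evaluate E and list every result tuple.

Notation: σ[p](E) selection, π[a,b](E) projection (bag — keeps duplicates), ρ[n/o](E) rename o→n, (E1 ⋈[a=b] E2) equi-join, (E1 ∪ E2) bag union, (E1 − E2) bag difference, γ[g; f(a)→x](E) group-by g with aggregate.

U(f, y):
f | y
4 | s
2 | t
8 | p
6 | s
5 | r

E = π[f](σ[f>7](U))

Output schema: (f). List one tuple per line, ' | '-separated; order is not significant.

Stepwise |·|:
  U → 5
  σ[f>7](U) → 1
  π[f](σ[f>7](U)) → 1

== RESULT ==
f
8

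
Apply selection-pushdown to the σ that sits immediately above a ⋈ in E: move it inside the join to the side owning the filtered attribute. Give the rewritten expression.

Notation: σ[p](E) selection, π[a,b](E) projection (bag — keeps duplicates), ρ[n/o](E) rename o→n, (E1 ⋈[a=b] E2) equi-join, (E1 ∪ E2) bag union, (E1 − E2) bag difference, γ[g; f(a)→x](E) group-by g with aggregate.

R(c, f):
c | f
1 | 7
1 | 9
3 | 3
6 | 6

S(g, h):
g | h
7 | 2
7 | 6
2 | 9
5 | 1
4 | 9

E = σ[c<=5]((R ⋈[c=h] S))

σ filters on c, owned by the left side.
E' = (σ[c<=5](R) ⋈[c=h] S)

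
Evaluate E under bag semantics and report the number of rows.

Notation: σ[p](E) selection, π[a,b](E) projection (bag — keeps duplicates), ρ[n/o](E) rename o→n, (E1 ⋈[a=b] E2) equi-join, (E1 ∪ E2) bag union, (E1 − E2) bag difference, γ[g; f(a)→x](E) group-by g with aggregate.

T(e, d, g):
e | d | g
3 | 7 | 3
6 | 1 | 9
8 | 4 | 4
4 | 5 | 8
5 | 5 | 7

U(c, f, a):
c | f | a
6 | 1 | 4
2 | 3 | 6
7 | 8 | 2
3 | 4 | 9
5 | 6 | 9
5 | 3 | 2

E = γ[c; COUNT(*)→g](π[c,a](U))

Subexpression sizes:
  U → 6
  π[c,a](U) → 6
  γ[c; COUNT(*)→g](π[c,a](U)) → 5

|E| = 5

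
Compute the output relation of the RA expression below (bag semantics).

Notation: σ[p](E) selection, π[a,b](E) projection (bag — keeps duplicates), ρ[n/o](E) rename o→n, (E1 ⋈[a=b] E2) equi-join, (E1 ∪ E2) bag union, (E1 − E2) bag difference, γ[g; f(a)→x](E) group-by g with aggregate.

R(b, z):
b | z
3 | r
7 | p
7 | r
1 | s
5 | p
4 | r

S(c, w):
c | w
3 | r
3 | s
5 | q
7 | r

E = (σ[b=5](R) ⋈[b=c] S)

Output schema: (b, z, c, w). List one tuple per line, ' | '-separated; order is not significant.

Per-node cardinality:
  R → 6
  σ[b=5](R) → 1
  S → 4
  (σ[b=5](R) ⋈[b=c] S) → 1

== RESULT ==
b | z | c | w
5 | p | 5 | q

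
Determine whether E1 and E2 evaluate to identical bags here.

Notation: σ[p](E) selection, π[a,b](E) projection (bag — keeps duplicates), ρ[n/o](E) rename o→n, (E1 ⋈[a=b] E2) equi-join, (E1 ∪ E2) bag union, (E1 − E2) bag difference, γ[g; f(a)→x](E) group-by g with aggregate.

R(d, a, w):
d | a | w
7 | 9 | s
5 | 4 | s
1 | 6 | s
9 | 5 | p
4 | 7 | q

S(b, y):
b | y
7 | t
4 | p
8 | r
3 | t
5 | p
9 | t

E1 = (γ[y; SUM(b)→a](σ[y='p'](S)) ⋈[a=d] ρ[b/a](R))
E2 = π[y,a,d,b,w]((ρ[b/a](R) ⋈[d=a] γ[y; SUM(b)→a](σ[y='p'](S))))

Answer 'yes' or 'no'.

E1 per-node cardinality:
  S → 6
  σ[y='p'](S) → 2
  γ[y; SUM(b)→a](σ[y='p'](S)) → 1
  R → 5
  ρ[b/a](R) → 5
  (γ[y; SUM(b)→a](σ[y='p'](S)) ⋈[a=d] ρ[b/a](R)) → 1
E2 per-node cardinality:
  R → 5
  ρ[b/a](R) → 5
  S → 6
  σ[y='p'](S) → 2
  γ[y; SUM(b)→a](σ[y='p'](S)) → 1
  (ρ[b/a](R) ⋈[d=a] γ[y; SUM(b)→a](σ[y='p'](S))) → 1
  π[y,a,d,b,w]((ρ[b/a](R) ⋈[d=a] γ[y; SUM(b)→a](σ[y='p'](S)))) → 1

E1 and E2 produce the same multiset:
y | a | d | b | w
p | 9 | 9 | 5 | p

yes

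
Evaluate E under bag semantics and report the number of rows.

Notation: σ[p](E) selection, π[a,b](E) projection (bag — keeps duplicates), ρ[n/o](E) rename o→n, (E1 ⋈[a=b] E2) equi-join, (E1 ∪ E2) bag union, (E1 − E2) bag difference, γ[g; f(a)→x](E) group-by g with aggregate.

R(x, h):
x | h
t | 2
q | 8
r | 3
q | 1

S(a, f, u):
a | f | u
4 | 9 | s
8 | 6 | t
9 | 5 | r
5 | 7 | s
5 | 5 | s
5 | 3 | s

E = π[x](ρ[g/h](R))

Subexpression sizes:
  R → 4
  ρ[g/h](R) → 4
  π[x](ρ[g/h](R)) → 4

|E| = 4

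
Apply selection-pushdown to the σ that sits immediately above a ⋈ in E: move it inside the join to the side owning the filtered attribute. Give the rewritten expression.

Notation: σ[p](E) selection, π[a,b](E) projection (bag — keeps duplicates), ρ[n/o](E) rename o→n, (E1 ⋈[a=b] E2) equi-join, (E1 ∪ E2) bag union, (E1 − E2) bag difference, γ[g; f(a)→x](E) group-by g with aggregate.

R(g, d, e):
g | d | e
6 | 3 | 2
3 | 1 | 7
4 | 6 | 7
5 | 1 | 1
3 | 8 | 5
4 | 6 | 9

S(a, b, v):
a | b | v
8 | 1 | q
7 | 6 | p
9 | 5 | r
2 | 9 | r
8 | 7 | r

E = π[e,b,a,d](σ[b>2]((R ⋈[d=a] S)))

σ filters on b, owned by the right side.
E' = π[e,b,a,d]((R ⋈[d=a] σ[b>2](S)))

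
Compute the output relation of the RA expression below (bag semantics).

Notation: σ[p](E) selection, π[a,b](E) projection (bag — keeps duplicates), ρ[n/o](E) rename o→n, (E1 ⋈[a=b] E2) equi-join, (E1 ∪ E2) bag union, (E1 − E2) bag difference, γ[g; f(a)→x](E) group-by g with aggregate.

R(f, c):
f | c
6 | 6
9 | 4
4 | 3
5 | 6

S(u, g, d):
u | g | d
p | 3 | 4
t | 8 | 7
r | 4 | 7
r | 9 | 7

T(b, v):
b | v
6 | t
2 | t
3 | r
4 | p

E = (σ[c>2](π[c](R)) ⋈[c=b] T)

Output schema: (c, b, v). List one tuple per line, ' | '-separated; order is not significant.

Stepwise |·|:
  R → 4
  π[c](R) → 4
  σ[c>2](π[c](R)) → 4
  T → 4
  (σ[c>2](π[c](R)) ⋈[c=b] T) → 4

== RESULT ==
c | b | v
3 | 3 | r
4 | 4 | p
6 | 6 | t
6 | 6 | t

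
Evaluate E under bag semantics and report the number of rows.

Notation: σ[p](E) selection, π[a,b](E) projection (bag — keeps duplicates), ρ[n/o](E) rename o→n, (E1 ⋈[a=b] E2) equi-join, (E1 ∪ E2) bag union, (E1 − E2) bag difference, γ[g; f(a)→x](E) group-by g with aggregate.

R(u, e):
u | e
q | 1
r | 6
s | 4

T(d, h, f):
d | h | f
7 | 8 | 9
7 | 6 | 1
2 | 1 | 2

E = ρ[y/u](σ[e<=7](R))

Per-node cardinality:
  R → 3
  σ[e<=7](R) → 3
  ρ[y/u](σ[e<=7](R)) → 3

|E| = 3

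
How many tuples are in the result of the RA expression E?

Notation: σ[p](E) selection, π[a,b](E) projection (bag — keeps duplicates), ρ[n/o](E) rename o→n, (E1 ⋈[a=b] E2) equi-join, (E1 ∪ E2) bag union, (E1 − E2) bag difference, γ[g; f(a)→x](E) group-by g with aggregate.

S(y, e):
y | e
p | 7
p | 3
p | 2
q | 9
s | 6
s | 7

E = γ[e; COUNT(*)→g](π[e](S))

Stepwise |·|:
  S → 6
  π[e](S) → 6
  γ[e; COUNT(*)→g](π[e](S)) → 5

|E| = 5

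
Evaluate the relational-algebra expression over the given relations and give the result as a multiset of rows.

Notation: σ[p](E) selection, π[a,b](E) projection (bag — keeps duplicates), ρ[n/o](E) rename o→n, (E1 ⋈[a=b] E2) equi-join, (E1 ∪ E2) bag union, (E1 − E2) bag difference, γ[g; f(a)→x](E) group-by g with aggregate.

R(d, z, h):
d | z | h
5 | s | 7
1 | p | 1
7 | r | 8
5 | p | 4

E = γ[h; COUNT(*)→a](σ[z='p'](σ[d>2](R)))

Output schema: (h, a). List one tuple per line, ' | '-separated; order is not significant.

Per-node cardinality:
  R → 4
  σ[d>2](R) → 3
  σ[z='p'](σ[d>2](R)) → 1
  γ[h; COUNT(*)→a](σ[z='p'](σ[d>2](R))) → 1

== RESULT ==
h | a
4 | 1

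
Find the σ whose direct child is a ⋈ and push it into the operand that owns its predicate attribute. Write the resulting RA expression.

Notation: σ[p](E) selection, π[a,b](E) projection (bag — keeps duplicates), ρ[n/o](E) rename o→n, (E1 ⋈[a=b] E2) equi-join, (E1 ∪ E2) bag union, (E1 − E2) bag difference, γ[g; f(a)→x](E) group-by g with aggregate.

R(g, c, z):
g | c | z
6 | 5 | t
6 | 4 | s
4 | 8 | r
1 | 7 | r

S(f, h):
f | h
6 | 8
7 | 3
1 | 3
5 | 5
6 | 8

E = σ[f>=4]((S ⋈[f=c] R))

σ filters on f, owned by the left side.
E' = (σ[f>=4](S) ⋈[f=c] R)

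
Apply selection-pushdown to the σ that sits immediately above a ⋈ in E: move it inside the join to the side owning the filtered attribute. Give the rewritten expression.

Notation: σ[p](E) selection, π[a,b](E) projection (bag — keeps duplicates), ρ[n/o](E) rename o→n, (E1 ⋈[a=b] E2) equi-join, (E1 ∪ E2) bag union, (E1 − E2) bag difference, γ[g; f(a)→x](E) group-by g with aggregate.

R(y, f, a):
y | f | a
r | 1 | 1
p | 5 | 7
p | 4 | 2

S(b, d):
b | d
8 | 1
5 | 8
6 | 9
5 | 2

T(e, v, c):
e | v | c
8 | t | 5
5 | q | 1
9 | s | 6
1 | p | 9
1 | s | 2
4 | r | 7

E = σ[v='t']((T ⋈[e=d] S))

σ filters on v, owned by the left side.
E' = (σ[v='t'](T) ⋈[e=d] S)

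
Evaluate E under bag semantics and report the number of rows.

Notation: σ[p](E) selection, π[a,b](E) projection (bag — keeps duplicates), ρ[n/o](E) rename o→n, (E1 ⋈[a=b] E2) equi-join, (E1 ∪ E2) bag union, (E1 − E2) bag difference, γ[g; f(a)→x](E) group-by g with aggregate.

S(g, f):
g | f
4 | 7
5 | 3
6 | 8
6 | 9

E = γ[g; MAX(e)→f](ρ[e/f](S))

Subexpression sizes:
  S → 4
  ρ[e/f](S) → 4
  γ[g; MAX(e)→f](ρ[e/f](S)) → 3

|E| = 3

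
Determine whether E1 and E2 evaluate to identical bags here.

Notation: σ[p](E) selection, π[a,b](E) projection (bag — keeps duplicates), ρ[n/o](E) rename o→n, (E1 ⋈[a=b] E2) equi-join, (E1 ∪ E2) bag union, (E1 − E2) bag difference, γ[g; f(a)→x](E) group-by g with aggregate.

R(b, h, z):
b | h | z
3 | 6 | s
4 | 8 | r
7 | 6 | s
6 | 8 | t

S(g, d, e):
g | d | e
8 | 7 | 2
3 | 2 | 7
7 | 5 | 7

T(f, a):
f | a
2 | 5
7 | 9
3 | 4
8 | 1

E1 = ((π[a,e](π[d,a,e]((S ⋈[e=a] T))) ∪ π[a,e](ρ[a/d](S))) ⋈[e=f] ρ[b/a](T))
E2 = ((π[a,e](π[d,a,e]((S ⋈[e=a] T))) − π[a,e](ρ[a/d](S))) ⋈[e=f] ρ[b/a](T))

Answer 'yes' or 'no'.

E1 stepwise |·|:
  S → 3
  T → 4
  (S ⋈[e=a] T) → 0
  π[d,a,e]((S ⋈[e=a] T)) → 0
  π[a,e](π[d,a,e]((S ⋈[e=a] T))) → 0
  S → 3
  ρ[a/d](S) → 3
  π[a,e](ρ[a/d](S)) → 3
  (π[a,e](π[d,a,e]((S ⋈[e=a] T))) ∪ π[a,e](ρ[a/d](S))) → 3
  T → 4
  ρ[b/a](T) → 4
  ((π[a,e](π[d,a,e]((S ⋈[e=a] T))) ∪ π[a,e](ρ[a/d](S))) ⋈[e=f] ρ[b/a](T)) → 3
E2 stepwise |·|:
  S → 3
  T → 4
  (S ⋈[e=a] T) → 0
  π[d,a,e]((S ⋈[e=a] T)) → 0
  π[a,e](π[d,a,e]((S ⋈[e=a] T))) → 0
  S → 3
  ρ[a/d](S) → 3
  π[a,e](ρ[a/d](S)) → 3
  (π[a,e](π[d,a,e]((S ⋈[e=a] T))) − π[a,e](ρ[a/d](S))) → 0
  T → 4
  ρ[b/a](T) → 4
  ((π[a,e](π[d,a,e]((S ⋈[e=a] T))) − π[a,e](ρ[a/d](S))) ⋈[e=f] ρ[b/a](T)) → 0

E1 result:
a | e | f | b
2 | 7 | 7 | 9
5 | 7 | 7 | 9
7 | 2 | 2 | 5
E2 result:
a | e | f | b
(0 rows)
Witness: (5, 7, 7, 9) appears 1× in E1 but 0× in E2.

no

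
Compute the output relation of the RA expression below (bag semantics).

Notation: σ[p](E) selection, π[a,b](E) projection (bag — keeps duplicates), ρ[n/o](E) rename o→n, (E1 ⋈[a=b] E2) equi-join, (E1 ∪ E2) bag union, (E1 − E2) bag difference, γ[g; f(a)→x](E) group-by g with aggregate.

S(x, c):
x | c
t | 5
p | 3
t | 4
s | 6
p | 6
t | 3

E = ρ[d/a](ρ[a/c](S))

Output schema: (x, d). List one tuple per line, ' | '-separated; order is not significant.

Per-node cardinality:
  S → 6
  ρ[a/c](S) → 6
  ρ[d/a](ρ[a/c](S)) → 6

== RESULT ==
x | d
p | 3
p | 6
s | 6
t | 3
t | 4
t | 5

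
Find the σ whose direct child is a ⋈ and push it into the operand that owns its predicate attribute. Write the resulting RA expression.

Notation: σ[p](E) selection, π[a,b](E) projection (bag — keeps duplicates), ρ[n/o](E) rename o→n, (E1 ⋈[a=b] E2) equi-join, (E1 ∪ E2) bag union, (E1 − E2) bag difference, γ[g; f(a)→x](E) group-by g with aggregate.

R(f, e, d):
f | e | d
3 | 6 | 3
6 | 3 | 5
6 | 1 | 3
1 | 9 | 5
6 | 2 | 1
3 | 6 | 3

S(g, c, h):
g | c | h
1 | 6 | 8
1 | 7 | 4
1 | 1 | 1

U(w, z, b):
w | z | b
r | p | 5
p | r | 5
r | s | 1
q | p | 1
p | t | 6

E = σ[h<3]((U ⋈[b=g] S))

σ filters on h, owned by the right side.
E' = (U ⋈[b=g] σ[h<3](S))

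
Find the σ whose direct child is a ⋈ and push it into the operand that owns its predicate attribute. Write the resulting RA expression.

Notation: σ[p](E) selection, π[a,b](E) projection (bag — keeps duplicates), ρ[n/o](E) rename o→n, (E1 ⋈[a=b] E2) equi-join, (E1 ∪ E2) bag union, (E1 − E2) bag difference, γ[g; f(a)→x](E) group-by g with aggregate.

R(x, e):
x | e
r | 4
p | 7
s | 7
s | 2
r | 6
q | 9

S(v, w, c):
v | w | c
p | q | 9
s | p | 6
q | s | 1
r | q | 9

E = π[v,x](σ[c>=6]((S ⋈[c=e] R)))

σ filters on c, owned by the left side.
E' = π[v,x]((σ[c>=6](S) ⋈[c=e] R))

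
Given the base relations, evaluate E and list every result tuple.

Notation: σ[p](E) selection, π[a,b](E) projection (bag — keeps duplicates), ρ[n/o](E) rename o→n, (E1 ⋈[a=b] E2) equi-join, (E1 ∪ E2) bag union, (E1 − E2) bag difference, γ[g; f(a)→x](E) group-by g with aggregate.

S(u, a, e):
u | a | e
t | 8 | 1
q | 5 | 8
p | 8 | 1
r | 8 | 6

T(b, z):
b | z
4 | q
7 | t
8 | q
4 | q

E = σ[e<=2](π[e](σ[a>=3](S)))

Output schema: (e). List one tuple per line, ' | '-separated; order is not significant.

Subexpression sizes:
  S → 4
  σ[a>=3](S) → 4
  π[e](σ[a>=3](S)) → 4
  σ[e<=2](π[e](σ[a>=3](S))) → 2

== RESULT ==
e
1
1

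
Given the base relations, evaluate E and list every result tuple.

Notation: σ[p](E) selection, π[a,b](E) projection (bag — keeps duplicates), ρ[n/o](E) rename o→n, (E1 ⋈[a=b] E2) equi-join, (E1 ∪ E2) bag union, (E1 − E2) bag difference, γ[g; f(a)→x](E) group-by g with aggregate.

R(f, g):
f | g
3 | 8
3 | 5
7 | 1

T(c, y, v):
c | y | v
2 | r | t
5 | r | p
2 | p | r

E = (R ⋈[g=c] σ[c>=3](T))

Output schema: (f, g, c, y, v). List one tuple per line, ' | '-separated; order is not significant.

Subexpression sizes:
  R → 3
  T → 3
  σ[c>=3](T) → 1
  (R ⋈[g=c] σ[c>=3](T)) → 1

== RESULT ==
f | g | c | y | v
3 | 5 | 5 | r | p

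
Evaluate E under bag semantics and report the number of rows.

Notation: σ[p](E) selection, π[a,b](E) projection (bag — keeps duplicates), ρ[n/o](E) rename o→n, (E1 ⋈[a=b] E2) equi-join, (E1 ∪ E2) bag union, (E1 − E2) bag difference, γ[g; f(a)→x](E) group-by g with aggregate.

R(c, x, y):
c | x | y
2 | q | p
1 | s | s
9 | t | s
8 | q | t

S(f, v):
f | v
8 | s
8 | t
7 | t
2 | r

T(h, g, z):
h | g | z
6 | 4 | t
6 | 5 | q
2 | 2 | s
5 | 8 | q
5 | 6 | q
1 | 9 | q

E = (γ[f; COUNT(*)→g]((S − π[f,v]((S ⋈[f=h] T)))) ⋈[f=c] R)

Stepwise |·|:
  S → 4
  S → 4
  T → 6
  (S ⋈[f=h] T) → 1
  π[f,v]((S ⋈[f=h] T)) → 1
  (S − π[f,v]((S ⋈[f=h] T))) → 3
  γ[f; COUNT(*)→g]((S − π[f,v]((S ⋈[f=h] T)))) → 2
  R → 4
  (γ[f; COUNT(*)→g]((S − π[f,v]((S ⋈[f=h] T)))) ⋈[f=c] R) → 1

|E| = 1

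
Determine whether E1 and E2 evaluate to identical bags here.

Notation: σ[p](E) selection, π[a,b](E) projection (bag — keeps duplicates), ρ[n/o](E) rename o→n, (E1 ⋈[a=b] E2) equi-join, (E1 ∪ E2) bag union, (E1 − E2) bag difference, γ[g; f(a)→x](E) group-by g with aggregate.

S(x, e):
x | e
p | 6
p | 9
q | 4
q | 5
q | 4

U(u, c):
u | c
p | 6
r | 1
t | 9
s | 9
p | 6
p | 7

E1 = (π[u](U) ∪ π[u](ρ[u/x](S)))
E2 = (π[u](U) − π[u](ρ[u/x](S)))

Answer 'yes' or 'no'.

E1 subexpression sizes:
  U → 6
  π[u](U) → 6
  S → 5
  ρ[u/x](S) → 5
  π[u](ρ[u/x](S)) → 5
  (π[u](U) ∪ π[u](ρ[u/x](S))) → 11
E2 subexpression sizes:
  U → 6
  π[u](U) → 6
  S → 5
  ρ[u/x](S) → 5
  π[u](ρ[u/x](S)) → 5
  (π[u](U) − π[u](ρ[u/x](S))) → 4

E1 result:
u
p
p
p
p
p
q
q
q
r
s
t
E2 result:
u
p
r
s
t
Witness: ('q',) appears 3× in E1 but 0× in E2.

no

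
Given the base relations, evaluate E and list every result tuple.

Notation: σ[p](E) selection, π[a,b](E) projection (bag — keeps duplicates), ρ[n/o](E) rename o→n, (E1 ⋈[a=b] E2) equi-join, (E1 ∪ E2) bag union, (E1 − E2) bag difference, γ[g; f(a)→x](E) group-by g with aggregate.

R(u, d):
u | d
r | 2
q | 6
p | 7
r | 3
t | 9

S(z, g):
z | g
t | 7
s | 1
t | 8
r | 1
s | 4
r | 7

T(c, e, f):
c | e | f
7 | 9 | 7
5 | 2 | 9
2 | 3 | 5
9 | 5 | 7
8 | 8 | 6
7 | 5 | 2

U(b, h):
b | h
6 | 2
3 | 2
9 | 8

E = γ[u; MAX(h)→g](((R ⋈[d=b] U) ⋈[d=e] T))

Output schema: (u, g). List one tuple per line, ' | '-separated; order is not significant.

Per-node cardinality:
  R → 5
  U → 3
  (R ⋈[d=b] U) → 3
  T → 6
  ((R ⋈[d=b] U) ⋈[d=e] T) → 2
  γ[u; MAX(h)→g](((R ⋈[d=b] U) ⋈[d=e] T)) → 2

== RESULT ==
u | g
r | 2
t | 8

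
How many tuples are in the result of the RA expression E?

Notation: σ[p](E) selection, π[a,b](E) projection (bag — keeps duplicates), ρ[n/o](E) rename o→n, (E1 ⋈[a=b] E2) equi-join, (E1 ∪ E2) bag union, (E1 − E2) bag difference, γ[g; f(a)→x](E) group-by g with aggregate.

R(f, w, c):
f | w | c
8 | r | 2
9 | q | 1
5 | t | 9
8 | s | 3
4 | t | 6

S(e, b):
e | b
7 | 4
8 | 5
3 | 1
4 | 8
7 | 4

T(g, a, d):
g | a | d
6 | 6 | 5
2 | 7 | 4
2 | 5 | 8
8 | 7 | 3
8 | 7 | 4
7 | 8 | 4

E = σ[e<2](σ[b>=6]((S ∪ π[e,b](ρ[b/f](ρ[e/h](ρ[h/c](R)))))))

Row counts bottom-up:
  S → 5
  R → 5
  ρ[h/c](R) → 5
  ρ[e/h](ρ[h/c](R)) → 5
  ρ[b/f](ρ[e/h](ρ[h/c](R))) → 5
  π[e,b](ρ[b/f](ρ[e/h](ρ[h/c](R)))) → 5
  (S ∪ π[e,b](ρ[b/f](ρ[e/h](ρ[h/c](R))))) → 10
  σ[b>=6]((S ∪ π[e,b](ρ[b/f](ρ[e/h](ρ[h/c](R)))))) → 4
  σ[e<2](σ[b>=6]((S ∪ π[e,b](ρ[b/f](ρ[e/h](ρ[h/c](R))))))) → 1

|E| = 1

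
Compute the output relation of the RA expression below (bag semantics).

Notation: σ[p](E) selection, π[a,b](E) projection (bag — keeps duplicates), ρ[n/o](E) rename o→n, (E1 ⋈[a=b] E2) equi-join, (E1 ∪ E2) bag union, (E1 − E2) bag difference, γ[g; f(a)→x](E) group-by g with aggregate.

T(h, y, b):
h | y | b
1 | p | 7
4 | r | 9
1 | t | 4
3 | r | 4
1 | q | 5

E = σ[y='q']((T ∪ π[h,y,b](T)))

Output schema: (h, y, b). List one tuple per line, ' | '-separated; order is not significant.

Per-node cardinality:
  T → 5
  T → 5
  π[h,y,b](T) → 5
  (T ∪ π[h,y,b](T)) → 10
  σ[y='q']((T ∪ π[h,y,b](T))) → 2

== RESULT ==
h | y | b
1 | q | 5
1 | q | 5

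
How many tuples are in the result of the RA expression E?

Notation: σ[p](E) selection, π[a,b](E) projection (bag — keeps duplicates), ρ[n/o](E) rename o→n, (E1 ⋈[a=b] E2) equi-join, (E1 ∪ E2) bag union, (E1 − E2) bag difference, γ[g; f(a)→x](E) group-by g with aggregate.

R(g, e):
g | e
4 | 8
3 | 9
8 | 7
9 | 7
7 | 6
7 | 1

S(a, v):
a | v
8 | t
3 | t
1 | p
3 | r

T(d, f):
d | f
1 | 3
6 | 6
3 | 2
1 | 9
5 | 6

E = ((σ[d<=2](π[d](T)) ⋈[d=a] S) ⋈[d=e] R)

Row counts bottom-up:
  T → 5
  π[d](T) → 5
  σ[d<=2](π[d](T)) → 2
  S → 4
  (σ[d<=2](π[d](T)) ⋈[d=a] S) → 2
  R → 6
  ((σ[d<=2](π[d](T)) ⋈[d=a] S) ⋈[d=e] R) → 2

|E| = 2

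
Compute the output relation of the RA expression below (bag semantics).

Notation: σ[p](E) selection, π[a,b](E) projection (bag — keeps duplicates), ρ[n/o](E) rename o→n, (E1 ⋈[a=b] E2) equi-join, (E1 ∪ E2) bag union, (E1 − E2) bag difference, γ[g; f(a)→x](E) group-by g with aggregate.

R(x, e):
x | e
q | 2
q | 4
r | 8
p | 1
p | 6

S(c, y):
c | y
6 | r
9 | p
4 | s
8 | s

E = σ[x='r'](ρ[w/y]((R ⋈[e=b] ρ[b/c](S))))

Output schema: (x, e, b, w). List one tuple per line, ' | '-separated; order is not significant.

Stepwise |·|:
  R → 5
  S → 4
  ρ[b/c](S) → 4
  (R ⋈[e=b] ρ[b/c](S)) → 3
  ρ[w/y]((R ⋈[e=b] ρ[b/c](S))) → 3
  σ[x='r'](ρ[w/y]((R ⋈[e=b] ρ[b/c](S)))) → 1

== RESULT ==
x | e | b | w
r | 8 | 8 | s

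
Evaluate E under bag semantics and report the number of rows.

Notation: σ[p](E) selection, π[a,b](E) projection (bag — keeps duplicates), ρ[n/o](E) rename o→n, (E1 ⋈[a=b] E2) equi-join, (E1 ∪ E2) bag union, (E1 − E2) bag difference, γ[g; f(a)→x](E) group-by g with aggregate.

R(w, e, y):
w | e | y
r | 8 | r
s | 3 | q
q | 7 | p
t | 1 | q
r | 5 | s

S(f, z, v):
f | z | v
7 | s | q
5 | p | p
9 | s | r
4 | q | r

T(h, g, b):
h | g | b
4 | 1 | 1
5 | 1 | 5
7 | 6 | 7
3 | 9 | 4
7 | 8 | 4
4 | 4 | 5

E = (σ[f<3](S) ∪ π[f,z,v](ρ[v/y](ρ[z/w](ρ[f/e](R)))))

Subexpression sizes:
  S → 4
  σ[f<3](S) → 0
  R → 5
  ρ[f/e](R) → 5
  ρ[z/w](ρ[f/e](R)) → 5
  ρ[v/y](ρ[z/w](ρ[f/e](R))) → 5
  π[f,z,v](ρ[v/y](ρ[z/w](ρ[f/e](R)))) → 5
  (σ[f<3](S) ∪ π[f,z,v](ρ[v/y](ρ[z/w](ρ[f/e](R))))) → 5

|E| = 5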